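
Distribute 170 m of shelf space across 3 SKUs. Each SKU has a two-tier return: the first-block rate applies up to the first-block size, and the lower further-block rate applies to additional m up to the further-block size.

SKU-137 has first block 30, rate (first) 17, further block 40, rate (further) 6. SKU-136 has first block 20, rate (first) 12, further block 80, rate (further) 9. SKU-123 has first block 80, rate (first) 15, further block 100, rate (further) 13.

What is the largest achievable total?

2490

Rank every tier by rate: SKU-137/first 17 > SKU-123/first 15 > SKU-123/second 13 > SKU-136/first 12 > SKU-136/second 9 > SKU-137/second 6.
Fill SKU-137 first block (30 at 17) — 140 left.
SKU-123 first at 15: fill all 80 — 60 left.
60 remain; put them into SKU-123 second at 13.
Total = 17×30 + 15×80 + 13×60 = 2490.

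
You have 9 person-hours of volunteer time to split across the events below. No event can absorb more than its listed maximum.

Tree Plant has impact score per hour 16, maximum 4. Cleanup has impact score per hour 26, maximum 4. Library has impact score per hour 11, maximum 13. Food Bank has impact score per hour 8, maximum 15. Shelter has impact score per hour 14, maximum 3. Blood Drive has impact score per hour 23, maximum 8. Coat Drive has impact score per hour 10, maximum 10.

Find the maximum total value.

Rank by impact score per hour: Cleanup 26 > Blood Drive 23 > Tree Plant 16 > Shelter 14 > Library 11 > Coat Drive 10 > Food Bank 8.
Cleanup: +4 to 4 (cap) → 5 left.
Blood Drive has room for 8 but only 5 remain, so it gets 5.
Total = 26×4 + 23×5 = 219.

219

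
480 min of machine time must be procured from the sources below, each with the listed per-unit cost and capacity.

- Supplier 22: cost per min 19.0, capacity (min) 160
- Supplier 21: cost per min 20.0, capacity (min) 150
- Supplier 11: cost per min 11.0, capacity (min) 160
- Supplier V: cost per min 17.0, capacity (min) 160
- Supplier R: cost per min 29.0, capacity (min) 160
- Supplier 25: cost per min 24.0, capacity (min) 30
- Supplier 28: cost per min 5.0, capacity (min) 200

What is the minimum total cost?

Use sources in increasing cost order.
Supplier 28 (5.0): use full 200 ; 280 min to go.
Take 160 from Supplier 11 at 11.0 ; need 120 more.
Take 120 from Supplier V at 17.0 to finish.
Supplier 22, Supplier 21, Supplier 25, Supplier R: unused.
Cost = 200×5.0 + 160×11.0 + 120×17.0 = 4800.

4800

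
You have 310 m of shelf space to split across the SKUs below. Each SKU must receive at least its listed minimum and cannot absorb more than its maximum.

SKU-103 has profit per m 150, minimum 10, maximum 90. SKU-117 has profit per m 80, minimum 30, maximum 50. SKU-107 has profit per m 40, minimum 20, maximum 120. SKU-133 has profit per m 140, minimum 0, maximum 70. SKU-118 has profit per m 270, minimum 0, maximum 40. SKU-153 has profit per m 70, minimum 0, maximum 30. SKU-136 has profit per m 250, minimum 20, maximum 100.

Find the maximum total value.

56700

Meeting every minimum uses 10+30+20+0+0+0+20 = 80 m, leaving 230.
Highest profit per m first: SKU-118 270 > SKU-136 250 > SKU-103 150 > SKU-133 140 > SKU-117 80 > SKU-153 70 > SKU-107 40.
SKU-118: +40 to 40 (cap) ; 190 left.
SKU-136: +80 to 100 (cap) ; 110 left.
SKU-103 takes 80 more to reach its cap of 90 ; 30 left.
Only 30 left; SKU-133 takes them to reach 30.
Total = 150×90 + 80×30 + 40×20 + 140×30 + 270×40 + 250×100 = 56700.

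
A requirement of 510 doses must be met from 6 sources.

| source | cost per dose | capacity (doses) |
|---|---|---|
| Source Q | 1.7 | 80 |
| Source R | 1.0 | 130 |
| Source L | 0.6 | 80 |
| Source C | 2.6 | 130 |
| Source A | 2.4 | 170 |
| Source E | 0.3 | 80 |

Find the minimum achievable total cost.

Use sources in increasing cost order.
Take 80 from Source E at 0.3 — need 430 more.
Take 80 from Source L at 0.6 — need 350 more.
Source R (1.0): use full 130 — 220 doses to go.
Take 80 from Source Q at 1.7 — need 140 more.
Source A (2.4): take the remaining 140 — done.
Source C: unused.
Cost = 80×0.3 + 80×0.6 + 130×1.0 + 80×1.7 + 140×2.4 = 674.

674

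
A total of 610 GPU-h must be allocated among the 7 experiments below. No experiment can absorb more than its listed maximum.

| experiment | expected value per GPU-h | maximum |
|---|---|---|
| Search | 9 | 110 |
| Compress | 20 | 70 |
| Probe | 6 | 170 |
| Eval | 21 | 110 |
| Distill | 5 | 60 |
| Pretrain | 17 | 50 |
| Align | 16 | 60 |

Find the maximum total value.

7730

Highest expected value per GPU-h first: Eval 21 > Compress 20 > Pretrain 17 > Align 16 > Search 9 > Probe 6 > Distill 5.
Eval takes 110 to reach its cap of 110 → 500 left.
Give Compress 70 to hit its cap of 70 → 430 left.
Give Pretrain 50 to hit its cap of 50 → 380 left.
Align takes 60 to reach its cap of 60 → 320 left.
Search: +110 to 110 (cap) → 210 left.
Probe takes 170 to reach its cap of 170 → 40 left.
Only 40 left; Distill takes them to reach 40.
Total = 9×110 + 20×70 + 6×170 + 21×110 + 5×40 + 17×50 + 16×60 = 7730.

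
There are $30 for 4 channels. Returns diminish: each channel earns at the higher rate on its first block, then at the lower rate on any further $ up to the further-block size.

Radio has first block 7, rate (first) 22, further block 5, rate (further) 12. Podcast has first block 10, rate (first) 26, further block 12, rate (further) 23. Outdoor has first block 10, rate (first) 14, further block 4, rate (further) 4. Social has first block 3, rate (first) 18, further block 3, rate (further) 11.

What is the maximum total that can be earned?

708

Rank every tier by rate: Podcast/tier1 26 > Podcast/tier2 23 > Radio/tier1 22 > Social/tier1 18 > Outdoor/tier1 14 > Radio/tier2 12 > Social/tier2 11 > Outdoor/tier2 4.
Podcast tier1 at 26: fill all 10 → 20 left.
Podcast tier2 at 23: fill all 12 → 8 left.
Radio tier1 at 22: fill all 7 → 1 left.
Social/tier1: +1 of 3 at 18; pool empty.
Total = 26×10 + 23×12 + 22×7 + 18×1 = 708.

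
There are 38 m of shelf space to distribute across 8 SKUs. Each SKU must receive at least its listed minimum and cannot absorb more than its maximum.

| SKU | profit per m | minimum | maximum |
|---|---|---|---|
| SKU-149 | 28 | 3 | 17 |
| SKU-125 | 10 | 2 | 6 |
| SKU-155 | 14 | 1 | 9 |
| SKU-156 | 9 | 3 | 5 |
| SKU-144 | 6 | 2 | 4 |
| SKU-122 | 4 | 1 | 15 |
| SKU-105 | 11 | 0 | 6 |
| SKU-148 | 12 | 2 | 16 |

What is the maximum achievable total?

Meeting every minimum uses 3+2+1+3+2+1+0+2 = 14 m, leaving 24.
Order the SKUs by profit per m: SKU-149 28 > SKU-155 14 > SKU-148 12 > SKU-105 11 > SKU-125 10 > SKU-156 9 > SKU-144 6 > SKU-122 4.
SKU-149 takes 14 more to reach its cap of 17 — 10 left.
Give SKU-155 8 more to hit its cap of 9 — 2 left.
SKU-148 has room for 14 more but only 2 remain, so it gets 4.
Total = 28×17 + 10×2 + 14×9 + 9×3 + 6×2 + 4×1 + 12×4 = 713.

713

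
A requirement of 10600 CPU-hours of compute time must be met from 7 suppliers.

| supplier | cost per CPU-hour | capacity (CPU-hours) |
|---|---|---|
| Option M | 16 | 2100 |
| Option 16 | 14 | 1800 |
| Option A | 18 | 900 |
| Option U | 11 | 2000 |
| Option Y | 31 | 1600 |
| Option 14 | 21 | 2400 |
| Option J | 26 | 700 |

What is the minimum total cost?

187300

Cheapest first:
Take 2000 from Option U at 11 ; need 8600 more.
Option 16 at 14: take all 1800 CPU-hours ; 6800 still needed.
Option M at 16: take all 2100 CPU-hours ; 4700 still needed.
Option A (18): use full 900 ; 3800 CPU-hours to go.
Option 14 at 21: take all 2400 CPU-hours ; 1400 still needed.
Take 700 from Option J at 26 ; need 700 more.
Option Y at 31: take 700 of its 1600 ; requirement met.
Cost = 2000×11 + 1800×14 + 2100×16 + 900×18 + 2400×21 + 700×26 + 700×31 = 187300.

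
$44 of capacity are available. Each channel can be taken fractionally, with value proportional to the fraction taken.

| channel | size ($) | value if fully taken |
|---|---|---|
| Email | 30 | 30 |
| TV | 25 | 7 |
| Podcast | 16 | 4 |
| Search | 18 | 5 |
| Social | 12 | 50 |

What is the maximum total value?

80.56

Sort by value density: Social 50/12≈4.17, Email 30/30≈1, TV 7/25≈0.28, Search 5/18≈0.278, Podcast 4/16≈0.25.
Social: take in full, 12 $ for value 50 — 32 left.
Email: take in full, 30 $ for value 30 — 2 left.
Fill the last 2 $ with part of TV: 2/25 of it earns 0.56.
Total value = 80.56.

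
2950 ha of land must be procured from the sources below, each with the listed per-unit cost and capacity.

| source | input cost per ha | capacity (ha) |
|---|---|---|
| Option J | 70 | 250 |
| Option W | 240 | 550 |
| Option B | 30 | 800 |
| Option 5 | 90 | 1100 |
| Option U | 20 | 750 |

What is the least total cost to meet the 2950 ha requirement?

Cheapest first:
Take 750 from Option U at 20 ; need 2200 more.
Option B at 30: take all 800 ha ; 1400 still needed.
Take 250 from Option J at 70 ; need 1150 more.
Take 1100 from Option 5 at 90 ; need 50 more.
Option W (240): take the remaining 50 ; done.
Cost = 750×20 + 800×30 + 250×70 + 1100×90 + 50×240 = 167500.

167500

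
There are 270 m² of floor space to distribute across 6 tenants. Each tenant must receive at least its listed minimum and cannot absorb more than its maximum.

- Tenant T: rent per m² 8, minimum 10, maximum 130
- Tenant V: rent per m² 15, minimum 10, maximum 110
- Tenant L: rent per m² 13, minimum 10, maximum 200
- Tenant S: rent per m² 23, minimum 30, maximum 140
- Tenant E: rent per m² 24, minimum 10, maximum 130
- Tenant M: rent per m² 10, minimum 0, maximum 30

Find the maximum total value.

Meeting every minimum uses 10+10+10+30+10+0 = 70 m², leaving 200.
Rank by rent per m²: Tenant E 24 > Tenant S 23 > Tenant V 15 > Tenant L 13 > Tenant M 10 > Tenant T 8.
Give Tenant E 120 more to hit its cap of 130 → 80 left.
Tenant S: +80 (room for 110) → 110. Pool exhausted.
Total = 8×10 + 15×10 + 13×10 + 23×110 + 24×130 = 6010.

6010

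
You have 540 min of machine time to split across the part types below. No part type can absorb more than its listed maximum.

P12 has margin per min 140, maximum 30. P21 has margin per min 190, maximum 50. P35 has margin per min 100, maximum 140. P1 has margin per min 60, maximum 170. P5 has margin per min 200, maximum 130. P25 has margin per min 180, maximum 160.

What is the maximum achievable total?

84300

Order the part types by margin per min: P5 200 > P21 190 > P25 180 > P12 140 > P35 100 > P1 60.
Give P5 130 to hit its cap of 130 → 410 left.
P21 takes 50 to reach its cap of 50 → 360 left.
P25 takes 160 to reach its cap of 160 → 200 left.
P12: +30 to 30 (cap) → 170 left.
P35: +140 to 140 (cap) → 30 left.
Only 30 left; P1 takes them to reach 30.
Total = 140×30 + 190×50 + 100×140 + 60×30 + 200×130 + 180×160 = 84300.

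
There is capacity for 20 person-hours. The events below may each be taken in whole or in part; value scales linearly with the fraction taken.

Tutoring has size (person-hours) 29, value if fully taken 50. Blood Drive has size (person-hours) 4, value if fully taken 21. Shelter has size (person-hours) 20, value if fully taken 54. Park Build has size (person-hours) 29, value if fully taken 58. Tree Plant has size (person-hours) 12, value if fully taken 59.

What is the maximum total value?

Best value per unit of size first: Blood Drive 21/4≈5.25, Tree Plant 59/12≈4.92, Shelter 54/20≈2.7, Park Build 58/29≈2, Tutoring 50/29≈1.72.
Blood Drive: take in full, 4 person-hours for value 21 → 16 left.
Take all of Tree Plant (12 person-hours, value 59) → 4 person-hours left.
Only 4 person-hours remain; take 4/20 of Shelter for value 54×4/20 = 10.8.
Total value = 90.8.

90.8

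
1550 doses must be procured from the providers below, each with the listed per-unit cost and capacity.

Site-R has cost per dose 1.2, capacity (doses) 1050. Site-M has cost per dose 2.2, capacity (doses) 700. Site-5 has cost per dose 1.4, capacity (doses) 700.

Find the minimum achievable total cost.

Cheapest first:
Site-R at 1.2: take all 1050 doses — 500 still needed.
Site-5 at 1.4: take 500 of its 700 — requirement met.
Site-M: unused.
Cost = 1050×1.2 + 500×1.4 = 1960.

1960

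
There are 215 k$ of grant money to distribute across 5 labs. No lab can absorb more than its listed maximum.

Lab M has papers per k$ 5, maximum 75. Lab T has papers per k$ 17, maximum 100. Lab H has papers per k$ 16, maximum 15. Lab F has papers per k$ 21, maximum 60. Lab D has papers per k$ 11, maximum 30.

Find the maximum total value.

3580

Highest papers per k$ first: Lab F 21 > Lab T 17 > Lab H 16 > Lab D 11 > Lab M 5.
Give Lab F 60 to hit its cap of 60 — 155 left.
Give Lab T 100 to hit its cap of 100 — 55 left.
Lab H: +15 to 15 (cap) — 40 left.
Lab D: +30 to 30 (cap) — 10 left.
Only 10 left; Lab M takes them to reach 10.
Total = 5×10 + 17×100 + 16×15 + 21×60 + 11×30 = 3580.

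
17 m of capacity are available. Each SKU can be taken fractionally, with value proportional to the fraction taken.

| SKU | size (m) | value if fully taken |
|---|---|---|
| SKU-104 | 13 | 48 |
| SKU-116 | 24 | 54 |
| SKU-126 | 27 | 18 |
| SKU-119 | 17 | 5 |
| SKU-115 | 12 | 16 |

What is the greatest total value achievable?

57

Rank by value-to-size ratio: SKU-104 48/13≈3.69, SKU-116 54/24≈2.25, SKU-115 16/12≈1.33, SKU-126 18/27≈0.667, SKU-119 5/17≈0.294.
All 13 m of SKU-104 fit (value 48) ; 4 remain.
Fill the last 4 m with part of SKU-116: 4/24 of it earns 9.
Total value = 57.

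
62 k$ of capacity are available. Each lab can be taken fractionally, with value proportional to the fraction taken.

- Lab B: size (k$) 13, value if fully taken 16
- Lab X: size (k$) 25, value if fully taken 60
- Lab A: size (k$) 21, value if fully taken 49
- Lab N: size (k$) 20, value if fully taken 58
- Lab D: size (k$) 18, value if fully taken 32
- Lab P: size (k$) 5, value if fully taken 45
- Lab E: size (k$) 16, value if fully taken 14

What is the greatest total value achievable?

191

Rank by value-to-size ratio: Lab P 45/5≈9, Lab N 58/20≈2.9, Lab X 60/25≈2.4, Lab A 49/21≈2.33, Lab D 32/18≈1.78, Lab B 16/13≈1.23, Lab E 14/16≈0.875.
Take all of Lab P (5 k$, value 45) — 57 k$ left.
Lab N: take in full, 20 k$ for value 58 — 37 left.
Take all of Lab X (25 k$, value 60) — 12 k$ left.
12 k$ left: a 12/21 share of Lab A gives 49×12/21 = 28.
Total value = 191.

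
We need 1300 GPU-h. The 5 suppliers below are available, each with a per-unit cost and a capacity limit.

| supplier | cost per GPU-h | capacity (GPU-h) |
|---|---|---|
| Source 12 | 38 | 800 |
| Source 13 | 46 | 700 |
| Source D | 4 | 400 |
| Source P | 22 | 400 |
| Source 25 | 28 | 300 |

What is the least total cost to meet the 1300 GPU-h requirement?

26400

Use suppliers in increasing cost order.
Take 400 from Source D at 4 → need 900 more.
Take 400 from Source P at 22 → need 500 more.
Take 300 from Source 25 at 28 → need 200 more.
Source 12 at 38: take 200 of its 800 → requirement met.
Source 13: unused.
Cost = 400×4 + 400×22 + 300×28 + 200×38 = 26400.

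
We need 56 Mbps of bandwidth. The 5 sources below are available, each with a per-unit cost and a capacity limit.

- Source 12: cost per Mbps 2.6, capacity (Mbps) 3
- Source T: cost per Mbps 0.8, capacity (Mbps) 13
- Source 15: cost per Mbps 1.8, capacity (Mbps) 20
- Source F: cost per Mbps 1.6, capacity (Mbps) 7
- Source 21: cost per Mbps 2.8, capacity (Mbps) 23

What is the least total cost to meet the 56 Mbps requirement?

101.8

Use sources in increasing cost order.
Source T at 0.8: take all 13 Mbps — 43 still needed.
Source F at 1.6: take all 7 Mbps — 36 still needed.
Take 20 from Source 15 at 1.8 — need 16 more.
Source 12 (2.6): use full 3 — 13 Mbps to go.
Take 13 from Source 21 at 2.8 to finish.
Cost = 13×0.8 + 7×1.6 + 20×1.8 + 3×2.6 + 13×2.8 = 101.8.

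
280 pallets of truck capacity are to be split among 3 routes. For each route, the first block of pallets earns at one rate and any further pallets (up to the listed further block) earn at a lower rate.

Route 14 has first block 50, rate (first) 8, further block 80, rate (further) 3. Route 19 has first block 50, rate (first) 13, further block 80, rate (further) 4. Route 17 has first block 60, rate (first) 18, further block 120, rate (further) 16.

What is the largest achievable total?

Treat each block as its own option and order by rate: Route 17/first 18 > Route 17/second 16 > Route 19/first 13 > Route 14/first 8 > Route 19/second 4 > Route 14/second 3.
Route 17/first (18): +60 → 220 left.
Route 17 second at 16: fill all 120 → 100 left.
Route 19/first (13): +50 → 50 left.
Route 14/first (8): +50 → 0 left.
Total = 18×60 + 16×120 + 13×50 + 8×50 = 4050.

4050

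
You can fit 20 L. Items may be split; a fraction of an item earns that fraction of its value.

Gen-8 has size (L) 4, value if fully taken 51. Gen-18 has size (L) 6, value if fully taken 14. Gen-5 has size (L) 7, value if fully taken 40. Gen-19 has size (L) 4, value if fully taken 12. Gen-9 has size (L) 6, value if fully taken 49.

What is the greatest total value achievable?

149

Sort by value density: Gen-8 51/4≈12.8, Gen-9 49/6≈8.17, Gen-5 40/7≈5.71, Gen-19 12/4≈3, Gen-18 14/6≈2.33.
Gen-8: take in full, 4 L for value 51 ; 16 left.
Gen-9: take in full, 6 L for value 49 ; 10 left.
Take all of Gen-5 (7 L, value 40) ; 3 L left.
Only 3 L remain; take 3/4 of Gen-19 for value 12×3/4 = 9.
Total value = 149.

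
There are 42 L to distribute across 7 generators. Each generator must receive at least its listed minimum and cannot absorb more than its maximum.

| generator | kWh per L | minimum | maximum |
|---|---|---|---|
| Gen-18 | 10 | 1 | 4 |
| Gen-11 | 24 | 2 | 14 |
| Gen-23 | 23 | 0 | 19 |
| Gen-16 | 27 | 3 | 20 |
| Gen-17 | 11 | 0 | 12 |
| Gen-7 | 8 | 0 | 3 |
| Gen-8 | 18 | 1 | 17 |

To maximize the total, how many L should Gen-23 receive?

6

Meeting every minimum uses 1+2+0+3+0+0+1 = 7 L, leaving 35.
Highest kWh per L first: Gen-16 27 > Gen-11 24 > Gen-23 23 > Gen-8 18 > Gen-17 11 > Gen-18 10 > Gen-7 8.
Give Gen-16 17 more to hit its cap of 20 → 18 left.
Gen-11 takes 12 more to reach its cap of 14 → 6 left.
Gen-23: +6 (room for 19) → 6. Pool exhausted.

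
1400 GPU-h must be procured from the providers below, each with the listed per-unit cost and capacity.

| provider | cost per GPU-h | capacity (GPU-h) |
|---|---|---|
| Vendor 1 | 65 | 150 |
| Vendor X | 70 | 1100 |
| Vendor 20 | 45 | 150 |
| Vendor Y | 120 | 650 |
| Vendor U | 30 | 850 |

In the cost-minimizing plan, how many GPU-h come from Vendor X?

Fill from the cheapest provider first.
Vendor U (30): use full 850 ; 550 GPU-h to go.
Take 150 from Vendor 20 at 45 ; need 400 more.
Vendor 1 (65): use full 150 ; 250 GPU-h to go.
Take 250 from Vendor X at 70 to finish.
Vendor Y: unused.

250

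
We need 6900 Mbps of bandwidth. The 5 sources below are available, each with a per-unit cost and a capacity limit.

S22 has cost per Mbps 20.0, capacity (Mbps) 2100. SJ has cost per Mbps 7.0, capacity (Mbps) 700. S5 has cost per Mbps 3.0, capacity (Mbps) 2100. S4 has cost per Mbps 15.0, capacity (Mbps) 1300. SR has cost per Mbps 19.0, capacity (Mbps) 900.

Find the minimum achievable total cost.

Fill from the cheapest source first.
S5 at 3.0: take all 2100 Mbps — 4800 still needed.
SJ (7.0): use full 700 — 4100 Mbps to go.
Take 1300 from S4 at 15.0 — need 2800 more.
SR (19.0): use full 900 — 1900 Mbps to go.
S22 at 20.0: take 1900 of its 2100 — requirement met.
Cost = 2100×3.0 + 700×7.0 + 1300×15.0 + 900×19.0 + 1900×20.0 = 85800.

85800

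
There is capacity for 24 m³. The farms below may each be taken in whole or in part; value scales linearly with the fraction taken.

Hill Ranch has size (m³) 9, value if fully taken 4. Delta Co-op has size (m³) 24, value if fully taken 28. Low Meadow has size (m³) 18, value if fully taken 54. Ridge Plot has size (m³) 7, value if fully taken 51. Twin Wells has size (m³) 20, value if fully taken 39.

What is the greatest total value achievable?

Rank by value-to-size ratio: Ridge Plot 51/7≈7.29, Low Meadow 54/18≈3, Twin Wells 39/20≈1.95, Delta Co-op 28/24≈1.17, Hill Ranch 4/9≈0.444.
Ridge Plot: take in full, 7 m³ for value 51 — 17 left.
Fill the last 17 m³ with part of Low Meadow: 17/18 of it earns 51.
Total value = 102.

102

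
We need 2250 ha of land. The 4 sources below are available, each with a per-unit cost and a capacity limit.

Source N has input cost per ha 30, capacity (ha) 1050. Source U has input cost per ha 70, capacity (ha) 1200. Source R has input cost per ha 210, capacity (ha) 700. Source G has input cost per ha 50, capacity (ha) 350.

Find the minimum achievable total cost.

108500

Use sources in increasing cost order.
Source N (30): use full 1050 ; 1200 ha to go.
Source G at 50: take all 350 ha ; 850 still needed.
Source U at 70: take 850 of its 1200 ; requirement met.
Source R: unused.
Cost = 1050×30 + 350×50 + 850×70 = 108500.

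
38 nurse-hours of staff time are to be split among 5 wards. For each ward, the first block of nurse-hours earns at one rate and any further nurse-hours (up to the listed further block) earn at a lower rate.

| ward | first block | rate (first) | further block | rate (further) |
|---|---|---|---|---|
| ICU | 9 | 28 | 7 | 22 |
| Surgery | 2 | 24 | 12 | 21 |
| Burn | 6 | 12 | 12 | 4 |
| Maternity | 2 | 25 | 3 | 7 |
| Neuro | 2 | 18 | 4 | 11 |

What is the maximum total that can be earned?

Order all 10 blocks by rate: ICU/T1 28 > Maternity/T1 25 > Surgery/T1 24 > ICU/T2 22 > Surgery/T2 21 > Neuro/T1 18 > Burn/T1 12 > Neuro/T2 11 > Maternity/T2 7 > Burn/T2 4.
ICU/T1 (28): +9 → 29 left.
Maternity T1 at 25: fill all 2 → 27 left.
Surgery T1 at 24: fill all 2 → 25 left.
Fill ICU T2 block (7 at 22) → 18 left.
Fill Surgery T2 block (12 at 21) → 6 left.
Neuro/T1 (18): +2 → 4 left.
Burn T1 at 12: only 4 left, fill 4.
Total = 28×9 + 25×2 + 24×2 + 22×7 + 21×12 + 18×2 + 12×4 = 840.

840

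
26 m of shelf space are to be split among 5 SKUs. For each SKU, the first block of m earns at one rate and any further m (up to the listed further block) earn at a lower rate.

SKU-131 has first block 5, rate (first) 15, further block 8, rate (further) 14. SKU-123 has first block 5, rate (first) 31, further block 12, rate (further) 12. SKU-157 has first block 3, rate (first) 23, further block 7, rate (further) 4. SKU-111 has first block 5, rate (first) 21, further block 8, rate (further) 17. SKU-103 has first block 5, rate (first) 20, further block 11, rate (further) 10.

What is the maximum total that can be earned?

Order all 10 blocks by rate: SKU-123/tier1 31 > SKU-157/tier1 23 > SKU-111/tier1 21 > SKU-103/tier1 20 > SKU-111/tier2 17 > SKU-131/tier1 15 > SKU-131/tier2 14 > SKU-123/tier2 12 > SKU-103/tier2 10 > SKU-157/tier2 4.
Fill SKU-123 tier1 block (5 at 31) — 21 left.
SKU-157 tier1 at 23: fill all 3 — 18 left.
SKU-111 tier1 at 21: fill all 5 — 13 left.
Fill SKU-103 tier1 block (5 at 20) — 8 left.
SKU-111/tier2 (17): +8 — 0 left.
Total = 31×5 + 23×3 + 21×5 + 20×5 + 17×8 = 565.

565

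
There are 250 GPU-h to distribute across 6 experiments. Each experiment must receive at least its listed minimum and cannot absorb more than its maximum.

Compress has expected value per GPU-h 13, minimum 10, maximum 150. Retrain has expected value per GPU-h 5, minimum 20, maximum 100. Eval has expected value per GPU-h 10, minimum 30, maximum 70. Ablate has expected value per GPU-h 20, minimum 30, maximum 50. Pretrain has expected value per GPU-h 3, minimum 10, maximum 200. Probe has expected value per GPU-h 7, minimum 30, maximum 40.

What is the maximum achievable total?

Meeting every minimum uses 10+20+30+30+10+30 = 130 GPU-h, leaving 120.
Highest expected value per GPU-h first: Ablate 20 > Compress 13 > Eval 10 > Probe 7 > Retrain 5 > Pretrain 3.
Ablate takes 20 more to reach its cap of 50 — 100 left.
Only 100 left; Compress takes them to reach 110.
Total = 13×110 + 5×20 + 10×30 + 20×50 + 3×10 + 7×30 = 3070.

3070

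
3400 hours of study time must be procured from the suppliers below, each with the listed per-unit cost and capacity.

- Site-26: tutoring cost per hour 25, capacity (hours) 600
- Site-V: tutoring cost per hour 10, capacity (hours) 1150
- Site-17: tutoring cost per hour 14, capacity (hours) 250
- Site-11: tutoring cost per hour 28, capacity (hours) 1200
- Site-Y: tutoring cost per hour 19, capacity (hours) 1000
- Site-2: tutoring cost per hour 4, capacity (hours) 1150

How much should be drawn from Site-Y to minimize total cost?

850

Use suppliers in increasing cost order.
Site-2 (4): use full 1150 ; 2250 hours to go.
Take 1150 from Site-V at 10 ; need 1100 more.
Take 250 from Site-17 at 14 ; need 850 more.
Site-Y (19): take the remaining 850 ; done.
Site-26, Site-11: unused.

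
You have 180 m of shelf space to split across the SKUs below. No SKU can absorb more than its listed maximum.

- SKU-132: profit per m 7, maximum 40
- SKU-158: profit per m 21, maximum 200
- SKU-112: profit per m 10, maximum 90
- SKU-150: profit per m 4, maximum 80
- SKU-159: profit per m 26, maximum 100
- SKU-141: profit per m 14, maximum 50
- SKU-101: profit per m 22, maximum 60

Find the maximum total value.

4340

Rank by profit per m: SKU-159 26 > SKU-101 22 > SKU-158 21 > SKU-141 14 > SKU-112 10 > SKU-132 7 > SKU-150 4.
SKU-159 takes 100 to reach its cap of 100 — 80 left.
Give SKU-101 60 to hit its cap of 60 — 20 left.
SKU-158 has room for 200 but only 20 remain, so it gets 20.
Total = 21×20 + 26×100 + 22×60 = 4340.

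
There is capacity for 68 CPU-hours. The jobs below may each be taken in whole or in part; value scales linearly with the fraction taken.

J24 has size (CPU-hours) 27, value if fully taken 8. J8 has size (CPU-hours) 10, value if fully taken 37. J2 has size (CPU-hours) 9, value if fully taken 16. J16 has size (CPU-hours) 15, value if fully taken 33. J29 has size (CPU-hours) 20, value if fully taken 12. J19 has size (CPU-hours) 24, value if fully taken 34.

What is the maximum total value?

126

Best value per unit of size first: J8 37/10≈3.7, J16 33/15≈2.2, J2 16/9≈1.78, J19 34/24≈1.42, J29 12/20≈0.6, J24 8/27≈0.296.
All 10 CPU-hours of J8 fit (value 37) → 58 remain.
Take all of J16 (15 CPU-hours, value 33) → 43 CPU-hours left.
Take all of J2 (9 CPU-hours, value 16) → 34 CPU-hours left.
Take all of J19 (24 CPU-hours, value 34) → 10 CPU-hours left.
Only 10 CPU-hours remain; take 10/20 of J29 for value 12×10/20 = 6.
Total value = 126.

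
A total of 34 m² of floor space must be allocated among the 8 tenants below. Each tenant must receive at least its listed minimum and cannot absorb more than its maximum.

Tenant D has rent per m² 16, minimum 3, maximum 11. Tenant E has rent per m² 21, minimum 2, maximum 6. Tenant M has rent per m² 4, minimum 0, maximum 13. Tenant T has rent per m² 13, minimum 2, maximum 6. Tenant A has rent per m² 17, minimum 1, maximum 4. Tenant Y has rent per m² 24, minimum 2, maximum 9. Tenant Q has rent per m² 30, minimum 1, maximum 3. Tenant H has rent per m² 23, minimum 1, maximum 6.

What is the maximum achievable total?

Meeting every minimum uses 3+2+0+2+1+2+1+1 = 12 m², leaving 22.
Highest rent per m² first: Tenant Q 30 > Tenant Y 24 > Tenant H 23 > Tenant E 21 > Tenant A 17 > Tenant D 16 > Tenant T 13 > Tenant M 4.
Tenant Q takes 2 more to reach its cap of 3 → 20 left.
Tenant Y takes 7 more to reach its cap of 9 → 13 left.
Tenant H: +5 to 6 (cap) → 8 left.
Give Tenant E 4 more to hit its cap of 6 → 4 left.
Tenant A: +3 to 4 (cap) → 1 left.
Tenant D has room for 8 more but only 1 remain, so it gets 4.
Total = 16×4 + 21×6 + 13×2 + 17×4 + 24×9 + 30×3 + 23×6 = 728.

728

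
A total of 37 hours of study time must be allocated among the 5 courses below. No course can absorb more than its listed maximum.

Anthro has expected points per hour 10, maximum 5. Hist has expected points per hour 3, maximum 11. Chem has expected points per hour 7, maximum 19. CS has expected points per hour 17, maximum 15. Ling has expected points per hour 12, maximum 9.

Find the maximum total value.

469

Highest expected points per hour first: CS 17 > Ling 12 > Anthro 10 > Chem 7 > Hist 3.
Give CS 15 to hit its cap of 15 ; 22 left.
Ling takes 9 to reach its cap of 9 ; 13 left.
Anthro takes 5 to reach its cap of 5 ; 8 left.
Only 8 left; Chem takes them to reach 8.
Total = 10×5 + 7×8 + 17×15 + 12×9 = 469.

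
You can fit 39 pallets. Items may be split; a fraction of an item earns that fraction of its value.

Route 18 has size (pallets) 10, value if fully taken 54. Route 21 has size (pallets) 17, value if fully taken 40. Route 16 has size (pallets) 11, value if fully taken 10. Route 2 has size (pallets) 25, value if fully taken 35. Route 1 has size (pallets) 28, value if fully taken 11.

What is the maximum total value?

Rank by value-to-size ratio: Route 18 54/10≈5.4, Route 21 40/17≈2.35, Route 2 35/25≈1.4, Route 16 10/11≈0.909, Route 1 11/28≈0.393.
Take all of Route 18 (10 pallets, value 54) → 29 pallets left.
Route 21: take in full, 17 pallets for value 40 → 12 left.
12 pallets left: a 12/25 share of Route 2 gives 35×12/25 = 16.8.
Total value = 110.8.

110.8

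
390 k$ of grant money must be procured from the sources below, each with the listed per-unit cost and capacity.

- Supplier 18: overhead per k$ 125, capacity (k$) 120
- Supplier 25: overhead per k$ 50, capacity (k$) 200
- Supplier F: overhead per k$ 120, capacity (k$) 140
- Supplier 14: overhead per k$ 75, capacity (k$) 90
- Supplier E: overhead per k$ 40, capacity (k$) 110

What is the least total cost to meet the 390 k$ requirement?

Use sources in increasing cost order.
Take 110 from Supplier E at 40 — need 280 more.
Supplier 25 (50): use full 200 — 80 k$ to go.
Supplier 14 (75): take the remaining 80 — done.
Supplier F, Supplier 18: unused.
Cost = 110×40 + 200×50 + 80×75 = 20400.

20400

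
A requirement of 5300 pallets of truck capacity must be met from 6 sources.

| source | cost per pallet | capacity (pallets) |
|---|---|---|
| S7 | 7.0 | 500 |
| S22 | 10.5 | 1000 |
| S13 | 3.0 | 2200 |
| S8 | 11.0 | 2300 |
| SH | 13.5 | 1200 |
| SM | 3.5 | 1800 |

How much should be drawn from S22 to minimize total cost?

800

Use sources in increasing cost order.
Take 2200 from S13 at 3.0 → need 3100 more.
SM at 3.5: take all 1800 pallets → 1300 still needed.
S7 at 7.0: take all 500 pallets → 800 still needed.
S22 at 10.5: take 800 of its 1000 → requirement met.
S8, SH: unused.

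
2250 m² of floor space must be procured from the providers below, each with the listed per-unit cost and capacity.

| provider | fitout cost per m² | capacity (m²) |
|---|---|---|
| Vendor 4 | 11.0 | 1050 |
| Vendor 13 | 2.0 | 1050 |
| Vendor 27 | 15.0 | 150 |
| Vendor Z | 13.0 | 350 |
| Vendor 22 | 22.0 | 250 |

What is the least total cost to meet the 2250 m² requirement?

15600

Use providers in increasing cost order.
Vendor 13 (2.0): use full 1050 → 1200 m² to go.
Take 1050 from Vendor 4 at 11.0 → need 150 more.
Vendor Z (13.0): take the remaining 150 → done.
Vendor 27, Vendor 22: unused.
Cost = 1050×2.0 + 1050×11.0 + 150×13.0 = 15600.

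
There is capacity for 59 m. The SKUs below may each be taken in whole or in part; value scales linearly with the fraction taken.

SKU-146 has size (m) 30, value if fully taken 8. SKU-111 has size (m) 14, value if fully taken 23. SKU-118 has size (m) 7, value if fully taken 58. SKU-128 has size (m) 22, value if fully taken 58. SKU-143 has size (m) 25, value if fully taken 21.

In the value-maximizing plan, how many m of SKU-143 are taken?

Best value per unit of size first: SKU-118 58/7≈8.29, SKU-128 58/22≈2.64, SKU-111 23/14≈1.64, SKU-143 21/25≈0.84, SKU-146 8/30≈0.267.
SKU-118: take in full, 7 m for value 58 — 52 left.
Take all of SKU-128 (22 m, value 58) — 30 m left.
SKU-111: take in full, 14 m for value 23 — 16 left.
16 m left: a 16/25 share of SKU-143 gives 21×16/25 = 13.44.

16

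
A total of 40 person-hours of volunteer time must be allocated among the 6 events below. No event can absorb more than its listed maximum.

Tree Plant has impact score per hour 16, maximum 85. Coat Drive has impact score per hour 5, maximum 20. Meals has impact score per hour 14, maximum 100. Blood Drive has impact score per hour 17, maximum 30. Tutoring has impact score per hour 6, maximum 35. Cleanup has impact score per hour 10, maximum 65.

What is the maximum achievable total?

Rank by impact score per hour: Blood Drive 17 > Tree Plant 16 > Meals 14 > Cleanup 10 > Tutoring 6 > Coat Drive 5.
Blood Drive: +30 to 30 (cap) → 10 left.
Tree Plant has room for 85 but only 10 remain, so it gets 10.
Total = 16×10 + 17×30 = 670.

670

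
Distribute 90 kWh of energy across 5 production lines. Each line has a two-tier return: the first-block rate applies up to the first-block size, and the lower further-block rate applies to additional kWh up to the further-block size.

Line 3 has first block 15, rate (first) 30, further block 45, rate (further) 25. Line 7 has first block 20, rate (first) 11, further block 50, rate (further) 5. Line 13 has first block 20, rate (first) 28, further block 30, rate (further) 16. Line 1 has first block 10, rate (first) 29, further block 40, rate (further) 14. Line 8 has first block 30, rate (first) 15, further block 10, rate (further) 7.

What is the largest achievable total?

2425

Order all 10 blocks by rate: Line 3/tier1 30 > Line 1/tier1 29 > Line 13/tier1 28 > Line 3/tier2 25 > Line 13/tier2 16 > Line 8/tier1 15 > Line 1/tier2 14 > Line 7/tier1 11 > Line 8/tier2 7 > Line 7/tier2 5.
Line 3 tier1 at 30: fill all 15 ; 75 left.
Line 1 tier1 at 29: fill all 10 ; 65 left.
Fill Line 13 tier1 block (20 at 28) ; 45 left.
Fill Line 3 tier2 block (45 at 25) ; 0 left.
Total = 30×15 + 29×10 + 28×20 + 25×45 = 2425.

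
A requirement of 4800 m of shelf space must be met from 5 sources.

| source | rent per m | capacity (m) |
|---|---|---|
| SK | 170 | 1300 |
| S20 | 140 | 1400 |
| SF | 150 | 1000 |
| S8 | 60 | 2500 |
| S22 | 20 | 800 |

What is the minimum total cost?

Use sources in increasing cost order.
S22 at 20: take all 800 m ; 4000 still needed.
S8 at 60: take all 2500 m ; 1500 still needed.
S20 (140): use full 1400 ; 100 m to go.
SF at 150: take 100 of its 1000 ; requirement met.
SK: unused.
Cost = 800×20 + 2500×60 + 1400×140 + 100×150 = 377000.

377000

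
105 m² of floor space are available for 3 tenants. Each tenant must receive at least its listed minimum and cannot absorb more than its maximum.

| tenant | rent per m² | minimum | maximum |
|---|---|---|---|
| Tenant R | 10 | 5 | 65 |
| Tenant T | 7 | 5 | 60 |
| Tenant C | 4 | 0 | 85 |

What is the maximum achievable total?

930

Meeting every minimum uses 5+5+0 = 10 m², leaving 95.
Rank by rent per m²: Tenant R 10 > Tenant T 7 > Tenant C 4.
Tenant R: +60 to 65 (cap) ; 35 left.
Tenant T: +35 (room for 55) → 40. Pool exhausted.
Total = 10×65 + 7×40 = 930.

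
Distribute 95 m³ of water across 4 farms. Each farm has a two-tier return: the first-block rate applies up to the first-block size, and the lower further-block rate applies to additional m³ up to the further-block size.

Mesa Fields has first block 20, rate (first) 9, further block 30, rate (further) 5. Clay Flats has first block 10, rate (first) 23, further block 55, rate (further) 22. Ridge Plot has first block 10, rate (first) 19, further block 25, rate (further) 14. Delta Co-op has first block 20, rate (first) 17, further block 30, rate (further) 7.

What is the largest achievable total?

1970

Rank every tier by rate: Clay Flats/tier1 23 > Clay Flats/tier2 22 > Ridge Plot/tier1 19 > Delta Co-op/tier1 17 > Ridge Plot/tier2 14 > Mesa Fields/tier1 9 > Delta Co-op/tier2 7 > Mesa Fields/tier2 5.
Fill Clay Flats tier1 block (10 at 23) — 85 left.
Clay Flats tier2 at 22: fill all 55 — 30 left.
Ridge Plot/tier1 (19): +10 — 20 left.
Delta Co-op/tier1 (17): +20 — 0 left.
Total = 23×10 + 22×55 + 19×10 + 17×20 = 1970.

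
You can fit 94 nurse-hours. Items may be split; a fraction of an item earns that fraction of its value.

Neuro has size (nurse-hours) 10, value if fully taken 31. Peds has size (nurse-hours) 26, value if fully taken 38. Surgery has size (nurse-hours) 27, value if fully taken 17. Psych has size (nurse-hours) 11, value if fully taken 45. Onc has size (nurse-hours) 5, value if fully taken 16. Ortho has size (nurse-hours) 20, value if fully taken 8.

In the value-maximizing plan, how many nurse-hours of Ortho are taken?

Rank by value-to-size ratio: Psych 45/11≈4.09, Onc 16/5≈3.2, Neuro 31/10≈3.1, Peds 38/26≈1.46, Surgery 17/27≈0.63, Ortho 8/20≈0.4.
All 11 nurse-hours of Psych fit (value 45) ; 83 remain.
Onc: take in full, 5 nurse-hours for value 16 ; 78 left.
Neuro: take in full, 10 nurse-hours for value 31 ; 68 left.
All 26 nurse-hours of Peds fit (value 38) ; 42 remain.
Surgery: take in full, 27 nurse-hours for value 17 ; 15 left.
15 nurse-hours left: a 15/20 share of Ortho gives 8×15/20 = 6.

15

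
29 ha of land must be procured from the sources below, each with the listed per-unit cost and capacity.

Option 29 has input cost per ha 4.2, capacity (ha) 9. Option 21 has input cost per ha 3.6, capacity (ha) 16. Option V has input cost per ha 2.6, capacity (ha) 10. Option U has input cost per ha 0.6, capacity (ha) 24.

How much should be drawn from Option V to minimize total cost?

5

Cheapest first:
Option U (0.6): use full 24 — 5 ha to go.
Option V (2.6): take the remaining 5 — done.
Option 21, Option 29: unused.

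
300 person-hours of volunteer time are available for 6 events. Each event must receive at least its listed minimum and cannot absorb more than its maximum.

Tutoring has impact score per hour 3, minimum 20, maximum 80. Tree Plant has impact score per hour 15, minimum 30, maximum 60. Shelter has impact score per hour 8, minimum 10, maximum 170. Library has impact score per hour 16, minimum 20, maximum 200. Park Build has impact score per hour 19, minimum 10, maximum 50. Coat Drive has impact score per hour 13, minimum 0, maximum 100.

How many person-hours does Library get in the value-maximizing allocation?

Meeting every minimum uses 20+30+10+20+10+0 = 90 person-hours, leaving 210.
Order the events by impact score per hour: Park Build 19 > Library 16 > Tree Plant 15 > Coat Drive 13 > Shelter 8 > Tutoring 3.
Park Build takes 40 more to reach its cap of 50 — 170 left.
Library: +170 (room for 180) → 190. Pool exhausted.

190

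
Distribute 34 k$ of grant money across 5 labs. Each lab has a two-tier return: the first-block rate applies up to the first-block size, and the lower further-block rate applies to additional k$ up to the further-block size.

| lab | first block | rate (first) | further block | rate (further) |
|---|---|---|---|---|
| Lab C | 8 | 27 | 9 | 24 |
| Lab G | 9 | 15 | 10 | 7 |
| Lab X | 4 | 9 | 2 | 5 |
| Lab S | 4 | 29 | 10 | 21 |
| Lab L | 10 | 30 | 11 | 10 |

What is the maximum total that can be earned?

911

Treat each block as its own option and order by rate: Lab L/T1 30 > Lab S/T1 29 > Lab C/T1 27 > Lab C/T2 24 > Lab S/T2 21 > Lab G/T1 15 > Lab L/T2 10 > Lab X/T1 9 > Lab G/T2 7 > Lab X/T2 5.
Fill Lab L T1 block (10 at 30) — 24 left.
Lab S/T1 (29): +4 — 20 left.
Lab C T1 at 27: fill all 8 — 12 left.
Lab C T2 at 24: fill all 9 — 3 left.
Lab S/T2: +3 of 10 at 21; pool empty.
Total = 30×10 + 29×4 + 27×8 + 24×9 + 21×3 = 911.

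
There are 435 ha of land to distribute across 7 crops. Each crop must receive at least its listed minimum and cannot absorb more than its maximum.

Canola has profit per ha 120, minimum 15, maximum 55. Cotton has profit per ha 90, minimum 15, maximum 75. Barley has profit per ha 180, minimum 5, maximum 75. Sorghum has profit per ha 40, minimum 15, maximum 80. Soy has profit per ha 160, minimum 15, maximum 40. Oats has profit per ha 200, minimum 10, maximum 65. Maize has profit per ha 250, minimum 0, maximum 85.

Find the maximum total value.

69100

Meeting every minimum uses 15+15+5+15+15+10+0 = 75 ha, leaving 360.
Order the crops by profit per ha: Maize 250 > Oats 200 > Barley 180 > Soy 160 > Canola 120 > Cotton 90 > Sorghum 40.
Maize takes 85 more to reach its cap of 85 — 275 left.
Oats takes 55 more to reach its cap of 65 — 220 left.
Barley: +70 to 75 (cap) — 150 left.
Soy: +25 to 40 (cap) — 125 left.
Give Canola 40 more to hit its cap of 55 — 85 left.
Cotton takes 60 more to reach its cap of 75 — 25 left.
Sorghum has room for 65 more but only 25 remain, so it gets 40.
Total = 120×55 + 90×75 + 180×75 + 40×40 + 160×40 + 200×65 + 250×85 = 69100.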